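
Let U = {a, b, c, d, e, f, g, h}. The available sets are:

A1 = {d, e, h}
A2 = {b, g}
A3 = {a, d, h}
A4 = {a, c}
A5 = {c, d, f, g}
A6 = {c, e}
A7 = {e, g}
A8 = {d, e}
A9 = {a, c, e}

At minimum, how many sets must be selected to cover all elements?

4

A1, A2, A3, A5 together cover {a, b, c, d, e, f, g, h} — every element.
No 3 of the 9 sets cover everything (all 84 triples fall short), so 4 is minimum.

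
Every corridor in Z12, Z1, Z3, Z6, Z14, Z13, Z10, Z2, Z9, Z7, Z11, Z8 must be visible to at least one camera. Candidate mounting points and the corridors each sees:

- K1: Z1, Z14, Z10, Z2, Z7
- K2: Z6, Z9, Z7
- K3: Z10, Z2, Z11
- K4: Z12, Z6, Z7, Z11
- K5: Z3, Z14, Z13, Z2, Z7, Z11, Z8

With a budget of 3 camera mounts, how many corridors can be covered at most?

Choosing K1, K2, K5 covers {Z1, Z3, Z6, Z14, Z13, Z10, Z2, Z9, Z7, Z11, Z8} — 11 corridors.
No choice of 3 camera mounts does better; here Z12 is left uncovered.

11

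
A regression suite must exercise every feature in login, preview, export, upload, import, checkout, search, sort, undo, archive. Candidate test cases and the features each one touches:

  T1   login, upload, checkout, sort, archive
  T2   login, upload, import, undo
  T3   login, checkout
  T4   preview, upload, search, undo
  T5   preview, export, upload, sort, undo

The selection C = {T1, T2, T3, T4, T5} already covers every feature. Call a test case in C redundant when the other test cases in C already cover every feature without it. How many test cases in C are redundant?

Drop T1: archive uncovered — not redundant.
Drop T2: import uncovered — not redundant.
Drop T3: the rest still cover every feature — redundant.
Drop T4: search uncovered — not redundant.
Drop T5: export uncovered — not redundant.
1 redundant: T3.

1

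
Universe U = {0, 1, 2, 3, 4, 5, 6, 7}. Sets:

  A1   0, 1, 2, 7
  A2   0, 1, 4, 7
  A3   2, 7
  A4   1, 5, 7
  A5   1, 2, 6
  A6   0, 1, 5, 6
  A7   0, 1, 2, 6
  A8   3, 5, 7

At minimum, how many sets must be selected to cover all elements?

A2, A5, A8 together cover {0, 1, 2, 3, 4, 5, 6, 7} — every element.
No 2 of the 8 sets cover everything (all 28 pairs fall short), so 3 is minimum.
Greedy (largest uncovered first) would take A1, A6, A2, A8 — 4 sets — but 3 suffice.

3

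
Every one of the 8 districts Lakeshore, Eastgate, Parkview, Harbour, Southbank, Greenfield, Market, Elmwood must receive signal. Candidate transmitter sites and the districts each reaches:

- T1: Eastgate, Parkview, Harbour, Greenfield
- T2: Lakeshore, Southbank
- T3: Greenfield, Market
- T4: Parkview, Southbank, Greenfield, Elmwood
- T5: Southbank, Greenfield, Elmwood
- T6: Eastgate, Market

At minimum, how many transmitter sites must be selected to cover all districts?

T1, T2, T3, T4 together cover {Lakeshore, Eastgate, Parkview, Harbour, Southbank, Greenfield, Market, Elmwood} — every district.
No 3 of the 6 transmitter sites cover everything (all 20 triples fall short), so 4 is minimum.

4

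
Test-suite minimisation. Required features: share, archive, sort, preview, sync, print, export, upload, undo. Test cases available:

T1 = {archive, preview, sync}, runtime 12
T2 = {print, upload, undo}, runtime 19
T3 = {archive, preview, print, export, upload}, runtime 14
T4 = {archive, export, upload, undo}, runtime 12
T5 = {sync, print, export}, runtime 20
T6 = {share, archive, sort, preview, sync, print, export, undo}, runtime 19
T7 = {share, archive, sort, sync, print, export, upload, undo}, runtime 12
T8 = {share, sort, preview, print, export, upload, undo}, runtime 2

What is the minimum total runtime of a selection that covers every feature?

T1, T8 cover every feature at runtime 12 + 2 = 14.
Any cover uses at least 2 test cases; among all covering selections none totals below 14.

14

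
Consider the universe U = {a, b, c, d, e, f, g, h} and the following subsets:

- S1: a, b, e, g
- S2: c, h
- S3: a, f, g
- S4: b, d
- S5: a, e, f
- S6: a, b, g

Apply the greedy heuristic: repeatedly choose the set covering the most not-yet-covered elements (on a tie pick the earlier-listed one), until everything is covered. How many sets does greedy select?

4

Pick 1: S1 covers 4 new elements (a, b, e, g).
Pick 2: S2 covers 2 new elements (c, h).
Pick 3: S3 covers 1 new elements (f).
Pick 4: S4 covers 1 new elements (d).
Greedy uses 4 sets.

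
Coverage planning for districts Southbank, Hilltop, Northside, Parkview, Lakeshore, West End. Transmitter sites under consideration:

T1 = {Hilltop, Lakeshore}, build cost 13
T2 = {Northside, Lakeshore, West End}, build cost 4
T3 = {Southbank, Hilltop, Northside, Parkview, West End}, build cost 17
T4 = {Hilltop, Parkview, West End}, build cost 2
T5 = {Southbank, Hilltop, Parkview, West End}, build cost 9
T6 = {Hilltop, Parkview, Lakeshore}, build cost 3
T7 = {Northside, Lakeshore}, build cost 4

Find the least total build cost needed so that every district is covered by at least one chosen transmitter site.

T2, T5 cover every district at build cost 4 + 9 = 13.
Any cover uses at least 2 transmitter sites; among all covering selections none totals below 13.

13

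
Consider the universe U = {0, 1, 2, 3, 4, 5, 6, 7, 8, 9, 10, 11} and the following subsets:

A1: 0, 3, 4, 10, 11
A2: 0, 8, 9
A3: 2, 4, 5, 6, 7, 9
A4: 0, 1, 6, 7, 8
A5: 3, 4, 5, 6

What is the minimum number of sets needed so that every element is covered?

A1, A3, A4 together cover {0, 1, 2, 3, 4, 5, 6, 7, 8, 9, 10, 11} — every element.
No 2 of the 5 sets cover everything (all 10 pairs fall short), so 3 is minimum.

3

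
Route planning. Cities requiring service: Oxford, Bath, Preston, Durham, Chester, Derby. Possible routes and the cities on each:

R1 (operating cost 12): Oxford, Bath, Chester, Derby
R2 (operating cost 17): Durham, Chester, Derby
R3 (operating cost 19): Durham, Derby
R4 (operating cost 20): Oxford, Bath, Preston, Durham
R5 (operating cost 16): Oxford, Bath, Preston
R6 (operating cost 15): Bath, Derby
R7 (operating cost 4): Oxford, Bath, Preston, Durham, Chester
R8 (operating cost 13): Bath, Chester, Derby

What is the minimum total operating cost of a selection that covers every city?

16

R1, R7 cover every city at operating cost 12 + 4 = 16.
Any cover uses at least 2 routes; among all covering selections none totals below 16.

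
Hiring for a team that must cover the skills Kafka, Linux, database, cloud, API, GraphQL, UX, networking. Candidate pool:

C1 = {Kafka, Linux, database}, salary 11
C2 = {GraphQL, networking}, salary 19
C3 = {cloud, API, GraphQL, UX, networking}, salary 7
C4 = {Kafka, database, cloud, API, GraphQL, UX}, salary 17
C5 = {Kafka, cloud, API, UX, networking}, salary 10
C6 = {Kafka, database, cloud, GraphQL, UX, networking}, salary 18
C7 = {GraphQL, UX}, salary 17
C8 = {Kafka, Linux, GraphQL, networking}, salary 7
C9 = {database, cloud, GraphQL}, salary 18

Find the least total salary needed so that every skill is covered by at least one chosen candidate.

C1, C3 cover every skill at salary 11 + 7 = 18.
Any cover uses at least 2 candidates; among all covering selections none totals below 18.
Greedy by coverage-per-salary would pick C3, C8, C1 for 25 — worse than the optimum 18.

18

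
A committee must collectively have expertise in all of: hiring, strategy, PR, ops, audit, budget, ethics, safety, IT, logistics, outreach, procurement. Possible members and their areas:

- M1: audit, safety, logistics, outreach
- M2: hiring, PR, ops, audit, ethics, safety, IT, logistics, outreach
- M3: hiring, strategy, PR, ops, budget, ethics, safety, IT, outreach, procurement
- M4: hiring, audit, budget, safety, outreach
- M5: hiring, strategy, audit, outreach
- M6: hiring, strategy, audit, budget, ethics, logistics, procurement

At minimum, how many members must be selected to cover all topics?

2

M1, M3 together cover {hiring, strategy, PR, ops, audit, budget, ethics, safety, IT, logistics, outreach, procurement} — every topic.
No single member contains all 12 topics, so 2 is optimal.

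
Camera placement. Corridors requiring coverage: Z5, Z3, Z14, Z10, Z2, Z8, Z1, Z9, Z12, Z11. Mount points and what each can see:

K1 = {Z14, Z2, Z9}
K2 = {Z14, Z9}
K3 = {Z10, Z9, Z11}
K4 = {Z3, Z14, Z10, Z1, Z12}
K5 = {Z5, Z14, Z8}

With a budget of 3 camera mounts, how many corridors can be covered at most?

Choosing K1, K4, K5 covers {Z5, Z3, Z14, Z10, Z2, Z8, Z1, Z9, Z12} — 9 corridors.
No choice of 3 camera mounts does better; here Z11 is left uncovered.

9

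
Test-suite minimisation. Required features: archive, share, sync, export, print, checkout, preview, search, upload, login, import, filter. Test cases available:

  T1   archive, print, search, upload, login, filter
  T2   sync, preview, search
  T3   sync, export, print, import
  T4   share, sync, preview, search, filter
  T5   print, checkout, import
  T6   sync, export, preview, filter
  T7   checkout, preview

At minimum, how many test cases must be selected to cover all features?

4

T1, T3, T4, T5 together cover {archive, share, sync, export, print, checkout, preview, search, upload, login, import, filter} — every feature.
No 3 of the 7 test cases cover everything (all 35 triples fall short), so 4 is minimum.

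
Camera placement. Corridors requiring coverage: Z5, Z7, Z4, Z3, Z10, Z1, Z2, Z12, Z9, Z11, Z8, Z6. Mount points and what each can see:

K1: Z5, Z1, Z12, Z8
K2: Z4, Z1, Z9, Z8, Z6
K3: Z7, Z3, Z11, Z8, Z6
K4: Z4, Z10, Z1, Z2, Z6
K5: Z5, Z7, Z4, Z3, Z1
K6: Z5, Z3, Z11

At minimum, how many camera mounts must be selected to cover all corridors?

4

K1, K2, K3, K4 together cover {Z5, Z7, Z4, Z3, Z10, Z1, Z2, Z12, Z9, Z11, Z8, Z6} — every corridor.
No 3 of the 6 camera mounts cover everything (all 20 triples fall short), so 4 is minimum.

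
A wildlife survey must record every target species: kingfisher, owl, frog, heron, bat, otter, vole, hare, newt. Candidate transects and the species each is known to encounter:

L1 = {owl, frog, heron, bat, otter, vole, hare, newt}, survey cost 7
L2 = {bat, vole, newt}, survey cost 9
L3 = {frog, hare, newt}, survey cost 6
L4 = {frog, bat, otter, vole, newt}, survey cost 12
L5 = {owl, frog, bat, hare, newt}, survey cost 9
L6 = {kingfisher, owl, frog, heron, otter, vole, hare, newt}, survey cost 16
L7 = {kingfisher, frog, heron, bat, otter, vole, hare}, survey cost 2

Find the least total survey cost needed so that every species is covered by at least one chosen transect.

9

L1, L7 cover every species at survey cost 7 + 2 = 9.
Any cover uses at least 2 transects; among all covering selections none totals below 9.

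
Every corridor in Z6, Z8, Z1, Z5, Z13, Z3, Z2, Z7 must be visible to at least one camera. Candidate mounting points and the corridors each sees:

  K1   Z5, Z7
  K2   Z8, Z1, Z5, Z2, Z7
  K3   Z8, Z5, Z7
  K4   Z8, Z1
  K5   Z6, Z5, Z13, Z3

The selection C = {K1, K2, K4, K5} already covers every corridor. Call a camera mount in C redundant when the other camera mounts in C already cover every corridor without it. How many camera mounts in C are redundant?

2

Drop K1: the rest still cover every corridor — redundant.
Drop K2: Z2 uncovered — not redundant.
Drop K4: the rest still cover every corridor — redundant.
Drop K5: Z6, Z13, Z3 uncovered — not redundant.
2 redundant: K1, K4.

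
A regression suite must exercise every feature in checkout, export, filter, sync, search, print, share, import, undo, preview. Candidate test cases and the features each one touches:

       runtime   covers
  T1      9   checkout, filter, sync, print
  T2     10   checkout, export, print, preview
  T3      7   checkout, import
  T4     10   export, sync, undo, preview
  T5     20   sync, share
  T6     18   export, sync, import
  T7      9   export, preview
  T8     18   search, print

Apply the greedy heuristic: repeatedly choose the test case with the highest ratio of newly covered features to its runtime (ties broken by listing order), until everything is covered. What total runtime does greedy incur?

64

Pick 1: T1 adds 4 new (checkout, filter, sync, print) at runtime 9 (ratio 4/9).
Pick 2: T4 adds 3 new (export, undo, preview) at runtime 10 (ratio 3/10).
Pick 3: T3 adds 1 new (import) at runtime 7 (ratio 1/7).
Pick 4: T8 adds 1 new (search) at runtime 18 (ratio 1/18).
Pick 5: T5 adds 1 new (share) at runtime 20 (ratio 1/20).
Greedy total runtime: 9 + 10 + 7 + 18 + 20 = 64.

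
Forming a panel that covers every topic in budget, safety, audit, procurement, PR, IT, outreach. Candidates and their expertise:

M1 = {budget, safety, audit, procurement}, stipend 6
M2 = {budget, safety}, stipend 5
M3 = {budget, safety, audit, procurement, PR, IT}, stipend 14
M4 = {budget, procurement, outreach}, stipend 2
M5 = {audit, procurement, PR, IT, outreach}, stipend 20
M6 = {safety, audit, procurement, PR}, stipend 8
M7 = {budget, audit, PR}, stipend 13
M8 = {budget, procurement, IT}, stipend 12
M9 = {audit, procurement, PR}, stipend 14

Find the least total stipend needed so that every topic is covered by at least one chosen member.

16

M3, M4 cover every topic at stipend 14 + 2 = 16.
Any cover uses at least 2 members; among all covering selections none totals below 16.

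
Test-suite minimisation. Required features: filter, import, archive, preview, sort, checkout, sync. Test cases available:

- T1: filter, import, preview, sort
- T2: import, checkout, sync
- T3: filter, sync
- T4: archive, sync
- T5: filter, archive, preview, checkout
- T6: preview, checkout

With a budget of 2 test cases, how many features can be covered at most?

6

Choosing T1, T2 covers {filter, import, preview, sort, checkout, sync} — 6 features.
No choice of 2 test cases does better; here archive is left uncovered.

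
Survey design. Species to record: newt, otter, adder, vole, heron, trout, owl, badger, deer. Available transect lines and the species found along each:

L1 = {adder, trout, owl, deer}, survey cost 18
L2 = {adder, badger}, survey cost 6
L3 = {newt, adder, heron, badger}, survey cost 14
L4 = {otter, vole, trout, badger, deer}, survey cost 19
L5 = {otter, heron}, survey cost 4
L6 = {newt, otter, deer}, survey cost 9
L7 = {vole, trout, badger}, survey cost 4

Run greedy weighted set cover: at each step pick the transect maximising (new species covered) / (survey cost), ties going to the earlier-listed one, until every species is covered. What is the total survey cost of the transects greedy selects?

41

Pick 1: L7 adds 3 new (vole, trout, badger) at survey cost 4 (ratio 3/4).
Pick 2: L5 adds 2 new (otter, heron) at survey cost 4 (ratio 2/4).
Pick 3: L6 adds 2 new (newt, deer) at survey cost 9 (ratio 2/9).
Pick 4: L2 adds 1 new (adder) at survey cost 6 (ratio 1/6).
Pick 5: L1 adds 1 new (owl) at survey cost 18 (ratio 1/18).
Greedy total survey cost: 4 + 4 + 9 + 6 + 18 = 41. (The true optimum is 35, so greedy overshoots here.)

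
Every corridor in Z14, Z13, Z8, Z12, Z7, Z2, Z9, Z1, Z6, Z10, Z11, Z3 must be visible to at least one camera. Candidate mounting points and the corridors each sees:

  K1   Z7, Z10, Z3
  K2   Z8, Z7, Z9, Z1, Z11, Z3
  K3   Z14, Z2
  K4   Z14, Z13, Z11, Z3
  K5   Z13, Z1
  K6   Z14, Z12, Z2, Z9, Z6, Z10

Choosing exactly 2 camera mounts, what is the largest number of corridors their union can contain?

11

Choosing K2, K6 covers {Z14, Z8, Z12, Z7, Z2, Z9, Z1, Z6, Z10, Z11, Z3} — 11 corridors.
No choice of 2 camera mounts does better; here Z13 is left uncovered.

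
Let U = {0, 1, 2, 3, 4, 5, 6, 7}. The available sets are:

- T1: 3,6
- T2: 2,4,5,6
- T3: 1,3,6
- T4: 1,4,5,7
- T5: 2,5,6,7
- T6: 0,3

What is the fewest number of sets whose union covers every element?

T2, T4, T6 together cover {0, 1, 2, 3, 4, 5, 6, 7} — every element.
No 2 of the 6 sets cover everything (all 15 pairs fall short), so 3 is minimum.
Greedy (largest uncovered first) would take T2, T3, T4, T6 — 4 sets — but 3 suffice.

3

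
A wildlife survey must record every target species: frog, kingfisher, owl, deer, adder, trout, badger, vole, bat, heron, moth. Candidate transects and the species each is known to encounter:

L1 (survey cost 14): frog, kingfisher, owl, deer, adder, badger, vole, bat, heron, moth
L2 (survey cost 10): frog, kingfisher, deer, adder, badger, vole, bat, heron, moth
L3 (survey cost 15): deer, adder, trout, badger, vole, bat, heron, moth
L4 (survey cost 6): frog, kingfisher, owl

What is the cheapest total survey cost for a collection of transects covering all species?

21

L3, L4 cover every species at survey cost 15 + 6 = 21.
Any cover uses at least 2 transects; among all covering selections none totals below 21.
Greedy by coverage-per-survey cost would pick L2, L4, L3 for 31 — worse than the optimum 21.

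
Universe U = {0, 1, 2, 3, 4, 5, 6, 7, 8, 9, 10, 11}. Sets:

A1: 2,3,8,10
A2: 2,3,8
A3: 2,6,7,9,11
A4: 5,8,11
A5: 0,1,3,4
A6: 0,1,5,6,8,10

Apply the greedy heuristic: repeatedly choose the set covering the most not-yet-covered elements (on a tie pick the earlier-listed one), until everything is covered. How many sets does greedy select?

3

Pick 1: A6 covers 6 new elements (0, 1, 5, 6, 8, 10).
Pick 2: A3 covers 4 new elements (2, 7, 9, 11).
Pick 3: A5 covers 2 new elements (3, 4).
Greedy uses 3 sets.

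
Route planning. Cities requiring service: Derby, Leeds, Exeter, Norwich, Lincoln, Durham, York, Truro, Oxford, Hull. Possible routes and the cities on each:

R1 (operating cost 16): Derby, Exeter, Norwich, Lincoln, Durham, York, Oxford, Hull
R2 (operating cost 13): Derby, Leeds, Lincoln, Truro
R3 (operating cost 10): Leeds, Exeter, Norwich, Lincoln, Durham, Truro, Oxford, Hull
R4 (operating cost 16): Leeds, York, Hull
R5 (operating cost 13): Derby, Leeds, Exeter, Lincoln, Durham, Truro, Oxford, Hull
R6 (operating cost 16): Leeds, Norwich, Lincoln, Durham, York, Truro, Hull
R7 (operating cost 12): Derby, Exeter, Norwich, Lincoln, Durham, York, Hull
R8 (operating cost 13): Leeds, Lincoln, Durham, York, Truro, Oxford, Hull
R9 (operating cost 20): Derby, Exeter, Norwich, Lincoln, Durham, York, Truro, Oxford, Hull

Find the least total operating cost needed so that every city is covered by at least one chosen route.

R3, R7 cover every city at operating cost 10 + 12 = 22.
Any cover uses at least 2 routes; among all covering selections none totals below 22.

22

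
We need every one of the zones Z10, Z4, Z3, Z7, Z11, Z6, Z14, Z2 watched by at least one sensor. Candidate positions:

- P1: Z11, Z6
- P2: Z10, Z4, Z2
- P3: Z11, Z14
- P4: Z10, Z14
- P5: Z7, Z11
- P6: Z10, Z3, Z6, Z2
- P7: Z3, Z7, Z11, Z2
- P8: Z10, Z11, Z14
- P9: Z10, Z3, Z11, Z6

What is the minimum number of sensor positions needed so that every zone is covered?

P1, P2, P3, P7 together cover {Z10, Z4, Z3, Z7, Z11, Z6, Z14, Z2} — every zone.
No 3 of the 9 sensor positions cover everything (all 84 triples fall short), so 4 is minimum.

4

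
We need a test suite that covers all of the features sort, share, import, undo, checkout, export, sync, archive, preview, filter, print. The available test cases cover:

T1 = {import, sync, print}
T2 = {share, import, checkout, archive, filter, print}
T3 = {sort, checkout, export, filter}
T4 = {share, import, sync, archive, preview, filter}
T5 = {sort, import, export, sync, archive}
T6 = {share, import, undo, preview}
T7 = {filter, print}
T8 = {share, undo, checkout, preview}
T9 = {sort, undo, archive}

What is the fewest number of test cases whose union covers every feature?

T2, T5, T6 together cover {sort, share, import, undo, checkout, export, sync, archive, preview, filter, print} — every feature.
No 2 of the 9 test cases cover everything (all 36 pairs fall short), so 3 is minimum.

3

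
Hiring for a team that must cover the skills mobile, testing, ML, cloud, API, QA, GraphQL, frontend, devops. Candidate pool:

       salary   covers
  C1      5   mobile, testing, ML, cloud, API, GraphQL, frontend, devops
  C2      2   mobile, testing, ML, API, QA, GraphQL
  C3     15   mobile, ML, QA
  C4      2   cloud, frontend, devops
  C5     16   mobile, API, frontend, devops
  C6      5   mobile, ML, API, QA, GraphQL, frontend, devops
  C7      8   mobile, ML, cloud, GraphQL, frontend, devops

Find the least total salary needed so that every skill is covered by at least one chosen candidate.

4

C2, C4 cover every skill at salary 2 + 2 = 4.
Any cover uses at least 2 candidates; among all covering selections none totals below 4.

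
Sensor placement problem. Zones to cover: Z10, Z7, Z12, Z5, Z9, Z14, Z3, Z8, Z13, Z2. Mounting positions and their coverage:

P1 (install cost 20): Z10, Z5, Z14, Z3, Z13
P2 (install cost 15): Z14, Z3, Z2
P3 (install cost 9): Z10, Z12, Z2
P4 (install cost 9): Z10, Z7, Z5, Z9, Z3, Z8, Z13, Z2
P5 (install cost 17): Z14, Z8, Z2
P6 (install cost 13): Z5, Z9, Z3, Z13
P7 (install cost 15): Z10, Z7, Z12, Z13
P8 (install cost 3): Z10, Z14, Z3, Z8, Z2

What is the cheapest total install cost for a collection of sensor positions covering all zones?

P3, P4, P8 cover every zone at install cost 9 + 9 + 3 = 21.
Any cover uses at least 3 sensor positions; among all covering selections none totals below 21.

21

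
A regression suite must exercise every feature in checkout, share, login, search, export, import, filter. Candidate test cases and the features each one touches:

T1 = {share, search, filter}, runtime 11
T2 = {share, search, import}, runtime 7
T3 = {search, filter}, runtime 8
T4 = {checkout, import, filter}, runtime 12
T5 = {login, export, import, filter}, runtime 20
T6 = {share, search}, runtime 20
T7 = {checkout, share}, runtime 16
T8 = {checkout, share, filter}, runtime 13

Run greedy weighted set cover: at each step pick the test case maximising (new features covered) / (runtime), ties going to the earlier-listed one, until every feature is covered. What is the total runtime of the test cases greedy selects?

Pick 1: T2 adds 3 new (share, search, import) at runtime 7 (ratio 3/7).
Pick 2: T4 adds 2 new (checkout, filter) at runtime 12 (ratio 2/12).
Pick 3: T5 adds 2 new (login, export) at runtime 20 (ratio 2/20).
Greedy total runtime: 7 + 12 + 20 = 39.

39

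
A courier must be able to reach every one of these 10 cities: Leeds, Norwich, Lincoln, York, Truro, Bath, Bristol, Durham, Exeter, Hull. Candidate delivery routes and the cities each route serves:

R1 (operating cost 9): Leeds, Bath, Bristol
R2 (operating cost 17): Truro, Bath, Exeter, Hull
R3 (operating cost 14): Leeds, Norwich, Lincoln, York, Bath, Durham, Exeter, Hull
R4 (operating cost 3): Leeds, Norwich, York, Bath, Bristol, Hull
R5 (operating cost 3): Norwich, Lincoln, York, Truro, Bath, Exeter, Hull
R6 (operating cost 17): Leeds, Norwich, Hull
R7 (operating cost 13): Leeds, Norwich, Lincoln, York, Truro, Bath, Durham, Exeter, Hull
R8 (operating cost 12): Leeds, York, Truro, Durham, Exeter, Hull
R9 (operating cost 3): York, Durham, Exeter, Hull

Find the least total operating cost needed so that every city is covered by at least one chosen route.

9

R4, R5, R9 cover every city at operating cost 3 + 3 + 3 = 9.
Any cover uses at least 2 routes; among all covering selections none totals below 9.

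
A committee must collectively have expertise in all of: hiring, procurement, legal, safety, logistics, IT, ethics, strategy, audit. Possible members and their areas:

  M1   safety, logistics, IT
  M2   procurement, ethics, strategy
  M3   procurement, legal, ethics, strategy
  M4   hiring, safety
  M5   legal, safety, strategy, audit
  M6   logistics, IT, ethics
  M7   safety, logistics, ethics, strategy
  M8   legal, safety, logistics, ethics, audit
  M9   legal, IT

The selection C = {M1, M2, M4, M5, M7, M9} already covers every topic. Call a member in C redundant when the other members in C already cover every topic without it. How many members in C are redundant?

Drop M1: the rest still cover every topic — redundant.
Drop M2: procurement uncovered — not redundant.
Drop M4: hiring uncovered — not redundant.
Drop M5: audit uncovered — not redundant.
Drop M7: the rest still cover every topic — redundant.
Drop M9: the rest still cover every topic — redundant.
3 redundant: M1, M7, M9.

3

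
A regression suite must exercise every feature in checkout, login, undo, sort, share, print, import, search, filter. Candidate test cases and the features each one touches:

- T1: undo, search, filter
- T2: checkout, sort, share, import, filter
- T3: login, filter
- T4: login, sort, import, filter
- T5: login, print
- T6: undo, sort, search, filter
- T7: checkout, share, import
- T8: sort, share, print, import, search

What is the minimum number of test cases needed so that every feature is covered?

T1, T2, T5 together cover {checkout, login, undo, sort, share, print, import, search, filter} — every feature.
No 2 of the 8 test cases cover everything (all 28 pairs fall short), so 3 is minimum.

3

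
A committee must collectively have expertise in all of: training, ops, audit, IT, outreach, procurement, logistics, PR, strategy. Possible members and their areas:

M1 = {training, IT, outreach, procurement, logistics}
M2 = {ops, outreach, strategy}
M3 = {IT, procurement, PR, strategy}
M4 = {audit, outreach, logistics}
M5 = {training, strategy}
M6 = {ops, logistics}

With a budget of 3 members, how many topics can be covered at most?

8

Choosing M1, M2, M3 covers {training, ops, IT, outreach, procurement, logistics, PR, strategy} — 8 topics.
No choice of 3 members does better; here audit is left uncovered.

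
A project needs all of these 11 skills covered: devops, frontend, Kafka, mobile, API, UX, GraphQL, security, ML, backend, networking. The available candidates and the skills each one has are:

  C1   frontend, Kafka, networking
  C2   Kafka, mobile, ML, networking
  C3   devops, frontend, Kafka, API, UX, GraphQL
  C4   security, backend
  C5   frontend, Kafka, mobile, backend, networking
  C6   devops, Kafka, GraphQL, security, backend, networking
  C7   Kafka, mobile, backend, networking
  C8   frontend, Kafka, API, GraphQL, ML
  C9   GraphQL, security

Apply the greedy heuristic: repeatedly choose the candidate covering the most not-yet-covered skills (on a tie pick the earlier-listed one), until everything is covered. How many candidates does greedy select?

3

Pick 1: C3 covers 6 new skills (devops, frontend, Kafka, API, UX, GraphQL).
Pick 2: C2 covers 3 new skills (mobile, ML, networking).
Pick 3: C4 covers 2 new skills (security, backend).
Greedy uses 3 candidates.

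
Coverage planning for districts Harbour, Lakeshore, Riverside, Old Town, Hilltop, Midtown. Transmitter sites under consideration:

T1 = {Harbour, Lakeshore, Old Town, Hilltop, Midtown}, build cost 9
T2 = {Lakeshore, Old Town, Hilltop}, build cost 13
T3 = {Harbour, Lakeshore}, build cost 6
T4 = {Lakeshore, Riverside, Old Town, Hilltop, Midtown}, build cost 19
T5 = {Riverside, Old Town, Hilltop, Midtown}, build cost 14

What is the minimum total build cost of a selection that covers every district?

20

T3, T5 cover every district at build cost 6 + 14 = 20.
Any cover uses at least 2 transmitter sites; among all covering selections none totals below 20.
Greedy by coverage-per-build cost would pick T1, T5 for 23 — worse than the optimum 20.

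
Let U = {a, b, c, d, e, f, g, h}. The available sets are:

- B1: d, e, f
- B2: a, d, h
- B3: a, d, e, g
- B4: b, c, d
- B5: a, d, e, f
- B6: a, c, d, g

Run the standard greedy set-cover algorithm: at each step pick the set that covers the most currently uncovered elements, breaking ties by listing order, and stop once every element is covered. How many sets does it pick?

Pick 1: B3 covers 4 new elements (a, d, e, g).
Pick 2: B4 covers 2 new elements (b, c).
Pick 3: B1 covers 1 new elements (f).
Pick 4: B2 covers 1 new elements (h).
Greedy uses 4 sets.

4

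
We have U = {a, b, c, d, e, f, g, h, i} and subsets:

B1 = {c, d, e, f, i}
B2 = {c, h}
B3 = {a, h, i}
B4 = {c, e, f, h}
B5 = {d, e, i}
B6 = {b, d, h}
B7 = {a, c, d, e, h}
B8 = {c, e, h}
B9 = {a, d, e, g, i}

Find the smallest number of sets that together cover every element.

3

B1, B6, B9 together cover {a, b, c, d, e, f, g, h, i} — every element.
No 2 of the 9 sets cover everything (all 36 pairs fall short), so 3 is minimum.
Greedy (largest uncovered first) would take B1, B3, B6, B9 — 4 sets — but 3 suffice.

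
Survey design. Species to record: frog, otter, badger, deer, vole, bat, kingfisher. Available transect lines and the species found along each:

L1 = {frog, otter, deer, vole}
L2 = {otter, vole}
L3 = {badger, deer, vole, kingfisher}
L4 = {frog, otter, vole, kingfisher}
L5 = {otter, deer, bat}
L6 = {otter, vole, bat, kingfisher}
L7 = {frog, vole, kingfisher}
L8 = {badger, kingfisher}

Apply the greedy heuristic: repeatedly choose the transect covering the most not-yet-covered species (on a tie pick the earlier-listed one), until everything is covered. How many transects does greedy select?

Pick 1: L1 covers 4 new species (frog, otter, deer, vole).
Pick 2: L3 covers 2 new species (badger, kingfisher).
Pick 3: L5 covers 1 new species (bat).
Greedy uses 3 transects.

3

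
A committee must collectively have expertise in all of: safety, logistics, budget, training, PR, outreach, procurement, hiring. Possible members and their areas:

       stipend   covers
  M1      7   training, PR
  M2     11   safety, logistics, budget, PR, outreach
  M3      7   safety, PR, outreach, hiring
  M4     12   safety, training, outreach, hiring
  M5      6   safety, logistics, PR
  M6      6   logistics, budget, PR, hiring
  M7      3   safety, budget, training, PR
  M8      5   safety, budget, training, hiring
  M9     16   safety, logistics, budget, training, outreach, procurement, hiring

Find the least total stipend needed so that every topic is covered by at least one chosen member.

M7, M9 cover every topic at stipend 3 + 16 = 19.
Any cover uses at least 2 members; among all covering selections none totals below 19.
Greedy by coverage-per-stipend would pick M7, M6, M3, M9 for 32 — worse than the optimum 19.

19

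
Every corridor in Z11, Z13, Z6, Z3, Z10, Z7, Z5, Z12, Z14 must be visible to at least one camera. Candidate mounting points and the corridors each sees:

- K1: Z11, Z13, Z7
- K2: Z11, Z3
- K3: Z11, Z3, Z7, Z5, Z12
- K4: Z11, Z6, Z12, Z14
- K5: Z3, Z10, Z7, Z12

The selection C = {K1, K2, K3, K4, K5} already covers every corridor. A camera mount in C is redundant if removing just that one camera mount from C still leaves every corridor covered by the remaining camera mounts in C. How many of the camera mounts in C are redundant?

1

Drop K1: Z13 uncovered — not redundant.
Drop K2: the rest still cover every corridor — redundant.
Drop K3: Z5 uncovered — not redundant.
Drop K4: Z6, Z14 uncovered — not redundant.
Drop K5: Z10 uncovered — not redundant.
1 redundant: K2.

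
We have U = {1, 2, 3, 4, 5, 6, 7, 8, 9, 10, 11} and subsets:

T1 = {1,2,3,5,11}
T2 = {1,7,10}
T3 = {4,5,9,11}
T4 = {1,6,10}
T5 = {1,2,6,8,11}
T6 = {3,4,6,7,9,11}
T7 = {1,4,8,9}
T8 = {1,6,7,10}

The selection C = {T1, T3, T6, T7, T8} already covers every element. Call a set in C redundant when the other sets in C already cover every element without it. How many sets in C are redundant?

Drop T1: 2 uncovered — not redundant.
Drop T3: the rest still cover every element — redundant.
Drop T6: the rest still cover every element — redundant.
Drop T7: 8 uncovered — not redundant.
Drop T8: 10 uncovered — not redundant.
2 redundant: T3, T6.

2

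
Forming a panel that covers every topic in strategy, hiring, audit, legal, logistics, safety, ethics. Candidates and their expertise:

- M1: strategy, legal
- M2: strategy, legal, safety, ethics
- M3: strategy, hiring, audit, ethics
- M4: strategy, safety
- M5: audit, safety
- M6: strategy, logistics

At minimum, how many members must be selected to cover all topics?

3

M2, M3, M6 together cover {strategy, hiring, audit, legal, logistics, safety, ethics} — every topic.
No 2 of the 6 members cover everything (all 15 pairs fall short), so 3 is minimum.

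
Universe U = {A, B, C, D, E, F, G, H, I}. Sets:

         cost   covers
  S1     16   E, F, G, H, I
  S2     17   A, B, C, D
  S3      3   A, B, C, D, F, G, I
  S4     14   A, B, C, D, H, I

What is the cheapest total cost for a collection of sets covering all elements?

S1, S3 cover every element at cost 16 + 3 = 19.
Any cover uses at least 2 sets; among all covering selections none totals below 19.

19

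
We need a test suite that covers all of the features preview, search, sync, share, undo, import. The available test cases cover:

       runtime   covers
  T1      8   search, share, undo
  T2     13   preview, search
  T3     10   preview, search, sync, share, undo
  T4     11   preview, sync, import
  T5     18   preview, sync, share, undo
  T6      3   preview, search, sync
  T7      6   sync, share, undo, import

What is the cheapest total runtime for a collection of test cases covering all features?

9

T6, T7 cover every feature at runtime 3 + 6 = 9.
Any cover uses at least 2 test cases; among all covering selections none totals below 9.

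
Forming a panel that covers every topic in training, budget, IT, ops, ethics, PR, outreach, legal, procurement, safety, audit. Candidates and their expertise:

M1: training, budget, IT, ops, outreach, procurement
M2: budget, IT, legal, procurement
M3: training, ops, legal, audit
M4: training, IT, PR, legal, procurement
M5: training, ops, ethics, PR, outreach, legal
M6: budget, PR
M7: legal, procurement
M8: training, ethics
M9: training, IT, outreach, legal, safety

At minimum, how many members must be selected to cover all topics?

4

M1, M3, M5, M9 together cover {training, budget, IT, ops, ethics, PR, outreach, legal, procurement, safety, audit} — every topic.
No 3 of the 9 members cover everything (all 84 triples fall short), so 4 is minimum.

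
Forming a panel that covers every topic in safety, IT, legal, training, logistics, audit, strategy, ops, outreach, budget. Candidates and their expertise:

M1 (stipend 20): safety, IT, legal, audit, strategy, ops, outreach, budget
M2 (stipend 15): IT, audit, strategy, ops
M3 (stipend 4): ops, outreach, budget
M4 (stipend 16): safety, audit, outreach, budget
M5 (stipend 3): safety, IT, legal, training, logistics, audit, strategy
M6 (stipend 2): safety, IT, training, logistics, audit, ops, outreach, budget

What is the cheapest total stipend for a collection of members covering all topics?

5

M5, M6 cover every topic at stipend 3 + 2 = 5.
Any cover uses at least 2 members; among all covering selections none totals below 5.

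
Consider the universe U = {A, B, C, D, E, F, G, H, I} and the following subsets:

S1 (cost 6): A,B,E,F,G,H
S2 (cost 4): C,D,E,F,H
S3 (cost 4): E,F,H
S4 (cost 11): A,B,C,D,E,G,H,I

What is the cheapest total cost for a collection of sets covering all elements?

S2, S4 cover every element at cost 4 + 11 = 15.
Any cover uses at least 2 sets; among all covering selections none totals below 15.

15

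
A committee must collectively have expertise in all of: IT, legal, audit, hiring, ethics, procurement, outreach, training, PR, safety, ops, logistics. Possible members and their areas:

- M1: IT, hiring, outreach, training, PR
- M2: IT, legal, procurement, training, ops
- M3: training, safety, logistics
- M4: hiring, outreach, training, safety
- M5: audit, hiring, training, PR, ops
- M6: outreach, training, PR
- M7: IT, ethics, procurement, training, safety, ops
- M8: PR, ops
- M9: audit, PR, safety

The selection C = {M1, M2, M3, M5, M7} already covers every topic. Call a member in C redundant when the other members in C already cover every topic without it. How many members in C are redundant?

Drop M1: outreach uncovered — not redundant.
Drop M2: legal uncovered — not redundant.
Drop M3: logistics uncovered — not redundant.
Drop M5: audit uncovered — not redundant.
Drop M7: ethics uncovered — not redundant.
None of the members in C is redundant.

0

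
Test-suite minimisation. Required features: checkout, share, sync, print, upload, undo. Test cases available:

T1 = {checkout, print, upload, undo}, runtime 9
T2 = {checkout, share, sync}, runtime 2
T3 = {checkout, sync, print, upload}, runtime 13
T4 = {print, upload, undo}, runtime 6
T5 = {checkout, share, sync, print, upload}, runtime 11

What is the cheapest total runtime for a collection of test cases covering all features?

8

T2, T4 cover every feature at runtime 2 + 6 = 8.
Any cover uses at least 2 test cases; among all covering selections none totals below 8.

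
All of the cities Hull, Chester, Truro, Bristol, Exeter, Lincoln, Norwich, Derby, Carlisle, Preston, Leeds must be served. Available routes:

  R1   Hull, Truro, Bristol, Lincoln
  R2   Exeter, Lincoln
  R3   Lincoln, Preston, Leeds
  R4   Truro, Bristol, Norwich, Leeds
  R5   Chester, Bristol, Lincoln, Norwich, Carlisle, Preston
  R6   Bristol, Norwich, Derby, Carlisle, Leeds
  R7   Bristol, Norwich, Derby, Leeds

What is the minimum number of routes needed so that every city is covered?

4

R1, R2, R5, R6 together cover {Hull, Chester, Truro, Bristol, Exeter, Lincoln, Norwich, Derby, Carlisle, Preston, Leeds} — every city.
No 3 of the 7 routes cover everything (all 35 triples fall short), so 4 is minimum.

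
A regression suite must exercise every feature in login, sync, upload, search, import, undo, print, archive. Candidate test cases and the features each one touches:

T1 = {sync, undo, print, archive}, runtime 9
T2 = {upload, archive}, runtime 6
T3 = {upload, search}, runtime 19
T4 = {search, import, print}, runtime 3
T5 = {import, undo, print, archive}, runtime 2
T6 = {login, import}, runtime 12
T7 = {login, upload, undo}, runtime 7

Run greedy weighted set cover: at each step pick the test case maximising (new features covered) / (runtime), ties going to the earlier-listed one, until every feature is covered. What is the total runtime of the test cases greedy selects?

21

Pick 1: T5 adds 4 new (import, undo, print, archive) at runtime 2 (ratio 4/2).
Pick 2: T4 adds 1 new (search) at runtime 3 (ratio 1/3).
Pick 3: T7 adds 2 new (login, upload) at runtime 7 (ratio 2/7).
Pick 4: T1 adds 1 new (sync) at runtime 9 (ratio 1/9).
Greedy total runtime: 2 + 3 + 7 + 9 = 21. (The true optimum is 19, so greedy overshoots here.)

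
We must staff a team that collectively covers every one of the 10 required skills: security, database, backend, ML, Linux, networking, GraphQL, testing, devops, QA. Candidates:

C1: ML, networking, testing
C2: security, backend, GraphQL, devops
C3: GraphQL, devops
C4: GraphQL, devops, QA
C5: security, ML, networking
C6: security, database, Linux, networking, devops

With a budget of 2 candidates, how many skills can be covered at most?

7

Choosing C1, C2 covers {security, backend, ML, networking, GraphQL, testing, devops} — 7 skills.
No choice of 2 candidates does better; here database, Linux, QA are left uncovered.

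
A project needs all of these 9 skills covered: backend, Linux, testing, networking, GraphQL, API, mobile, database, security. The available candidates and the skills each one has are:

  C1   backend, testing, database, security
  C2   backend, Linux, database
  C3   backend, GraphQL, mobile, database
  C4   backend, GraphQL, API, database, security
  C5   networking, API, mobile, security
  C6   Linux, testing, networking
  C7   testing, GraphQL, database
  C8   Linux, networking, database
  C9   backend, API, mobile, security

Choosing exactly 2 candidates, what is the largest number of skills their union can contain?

Choosing C4, C6 covers {backend, Linux, testing, networking, GraphQL, API, database, security} — 8 skills.
No choice of 2 candidates does better; here mobile is left uncovered.

8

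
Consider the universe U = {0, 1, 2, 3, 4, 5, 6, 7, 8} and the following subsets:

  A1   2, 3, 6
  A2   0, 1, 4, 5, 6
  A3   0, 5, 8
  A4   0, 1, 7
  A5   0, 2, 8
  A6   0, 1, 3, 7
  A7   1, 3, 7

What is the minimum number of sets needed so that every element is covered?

3

A2, A5, A6 together cover {0, 1, 2, 3, 4, 5, 6, 7, 8} — every element.
No 2 of the 7 sets cover everything (all 21 pairs fall short), so 3 is minimum.
Greedy (largest uncovered first) would take A2, A1, A3, A4 — 4 sets — but 3 suffice.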